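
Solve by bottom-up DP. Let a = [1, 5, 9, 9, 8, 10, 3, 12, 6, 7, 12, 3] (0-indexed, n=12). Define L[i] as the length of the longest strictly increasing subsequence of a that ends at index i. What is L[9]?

   i    0    1    2    3    4    5    6    7    8    9   10   11
a[i]    1    5    9    9    8   10    3   12    6    7   12    3
L[i]    1    2    3    3    3    4    2    5    3    4    5    2

4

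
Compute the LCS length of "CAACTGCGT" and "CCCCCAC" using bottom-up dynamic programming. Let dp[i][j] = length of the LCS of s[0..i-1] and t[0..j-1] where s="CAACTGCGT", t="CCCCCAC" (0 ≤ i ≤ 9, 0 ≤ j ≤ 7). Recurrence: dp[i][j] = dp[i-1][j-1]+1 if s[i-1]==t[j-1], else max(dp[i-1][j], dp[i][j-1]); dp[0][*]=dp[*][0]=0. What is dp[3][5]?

   ''  C  C  C  C  C  A  C
''  0  0  0  0  0  0  0  0
 C  0  1  1  1  1  1  1  1
 A  0  1  1  1  1  1  2  2
 A  0  1  1  1  1  1  2  2
 C  0  1  2  2  2  2  2  3
 T  0  1  2  2  2  2  2  3
 G  0  1  2  2  2  2  2  3
 C  0  1  2  3  3  3  3  3
 G  0  1  2  3  3  3  3  3
 T  0  1  2  3  3  3  3  3

1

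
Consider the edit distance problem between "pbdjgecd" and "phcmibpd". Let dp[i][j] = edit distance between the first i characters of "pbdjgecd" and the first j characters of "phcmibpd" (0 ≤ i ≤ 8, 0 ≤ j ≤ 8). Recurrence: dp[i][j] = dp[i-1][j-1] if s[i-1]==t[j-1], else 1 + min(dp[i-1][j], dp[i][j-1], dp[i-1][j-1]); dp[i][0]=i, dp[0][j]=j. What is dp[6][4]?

   ''  p  h  c  m  i  b  p  d
''  0  1  2  3  4  5  6  7  8
 p  1  0  1  2  3  4  5  6  7
 b  2  1  1  2  3  4  4  5  6
 d  3  2  2  2  3  4  5  5  5
 j  4  3  3  3  3  4  5  6  6
 g  5  4  4  4  4  4  5  6  7
 e  6  5  5  5  5  5  5  6  7
 c  7  6  6  5  6  6  6  6  7
 d  8  7  7  6  6  7  7  7  6

5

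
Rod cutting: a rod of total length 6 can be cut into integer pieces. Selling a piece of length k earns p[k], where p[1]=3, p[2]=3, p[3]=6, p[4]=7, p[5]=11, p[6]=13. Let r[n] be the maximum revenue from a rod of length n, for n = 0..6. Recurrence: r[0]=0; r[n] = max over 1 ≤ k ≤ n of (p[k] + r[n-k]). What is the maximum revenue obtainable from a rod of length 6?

   n    0    1    2    3    4    5    6
r[n]    0    3    6    9   12   15   18

18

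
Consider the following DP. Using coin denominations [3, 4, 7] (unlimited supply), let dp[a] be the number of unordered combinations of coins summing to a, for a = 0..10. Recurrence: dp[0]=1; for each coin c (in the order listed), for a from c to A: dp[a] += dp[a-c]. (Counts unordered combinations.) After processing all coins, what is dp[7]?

after  coin     0     1     2     3     4     5     6     7     8     9    10
          3     1     0     0     1     0     0     1     0     0     1     0
          4     1     0     0     1     1     0     1     1     1     1     1
          7     1     0     0     1     1     0     1     2     1     1     2

2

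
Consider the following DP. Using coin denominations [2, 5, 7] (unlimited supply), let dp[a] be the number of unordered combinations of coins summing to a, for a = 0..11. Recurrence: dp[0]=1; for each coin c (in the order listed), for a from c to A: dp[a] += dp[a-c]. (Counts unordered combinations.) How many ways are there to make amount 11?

after  coin     0     1     2     3     4     5     6     7     8     9    10    11
          2     1     0     1     0     1     0     1     0     1     0     1     0
          5     1     0     1     0     1     1     1     1     1     1     2     1
          7     1     0     1     0     1     1     1     2     1     2     2     2

2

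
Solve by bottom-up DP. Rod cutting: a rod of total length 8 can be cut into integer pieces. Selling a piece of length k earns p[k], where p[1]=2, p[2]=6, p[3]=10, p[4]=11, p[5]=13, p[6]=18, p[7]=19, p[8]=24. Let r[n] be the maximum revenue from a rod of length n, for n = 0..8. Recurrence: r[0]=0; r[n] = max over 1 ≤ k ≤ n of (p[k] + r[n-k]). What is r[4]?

12

   n    0    1    2    3    4    5    6    7    8
r[n]    0    2    6   10   12   16   20   22   26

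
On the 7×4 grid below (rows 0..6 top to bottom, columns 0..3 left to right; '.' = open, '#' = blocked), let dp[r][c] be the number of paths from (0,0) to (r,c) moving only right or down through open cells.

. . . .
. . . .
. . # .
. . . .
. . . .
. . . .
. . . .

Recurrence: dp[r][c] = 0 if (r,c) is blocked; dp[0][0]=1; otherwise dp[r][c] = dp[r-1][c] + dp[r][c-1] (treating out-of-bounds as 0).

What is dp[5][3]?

32

r\c   0   1   2   3
  0   1   1   1   1
  1   1   2   3   4
  2   1   3   0   4
  3   1   4   4   8
  4   1   5   9  17
  5   1   6  15  32
  6   1   7  22  54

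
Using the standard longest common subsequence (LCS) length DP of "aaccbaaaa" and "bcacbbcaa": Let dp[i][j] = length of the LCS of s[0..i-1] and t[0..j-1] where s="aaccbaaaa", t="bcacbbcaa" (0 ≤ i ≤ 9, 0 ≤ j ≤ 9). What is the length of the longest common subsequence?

   ''  b  c  a  c  b  b  c  a  a
''  0  0  0  0  0  0  0  0  0  0
 a  0  0  0  1  1  1  1  1  1  1
 a  0  0  0  1  1  1  1  1  2  2
 c  0  0  1  1  2  2  2  2  2  2
 c  0  0  1  1  2  2  2  3  3  3
 b  0  1  1  1  2  3  3  3  3  3
 a  0  1  1  2  2  3  3  3  4  4
 a  0  1  1  2  2  3  3  3  4  5
 a  0  1  1  2  2  3  3  3  4  5
 a  0  1  1  2  2  3  3  3  4  5

5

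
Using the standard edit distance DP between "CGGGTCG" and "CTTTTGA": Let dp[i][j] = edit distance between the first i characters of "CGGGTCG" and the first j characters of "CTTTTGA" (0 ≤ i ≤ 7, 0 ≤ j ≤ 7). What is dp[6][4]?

4

   ''  C  T  T  T  T  G  A
''  0  1  2  3  4  5  6  7
 C  1  0  1  2  3  4  5  6
 G  2  1  1  2  3  4  4  5
 G  3  2  2  2  3  4  4  5
 G  4  3  3  3  3  4  4  5
 T  5  4  3  3  3  3  4  5
 C  6  5  4  4  4  4  4  5
 G  7  6  5  5  5  5  4  5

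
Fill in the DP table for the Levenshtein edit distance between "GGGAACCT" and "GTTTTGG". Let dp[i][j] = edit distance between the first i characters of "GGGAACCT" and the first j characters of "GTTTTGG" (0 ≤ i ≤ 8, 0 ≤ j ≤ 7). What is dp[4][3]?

3

   ''  G  T  T  T  T  G  G
''  0  1  2  3  4  5  6  7
 G  1  0  1  2  3  4  5  6
 G  2  1  1  2  3  4  4  5
 G  3  2  2  2  3  4  4  4
 A  4  3  3  3  3  4  5  5
 A  5  4  4  4  4  4  5  6
 C  6  5  5  5  5  5  5  6
 C  7  6  6  6  6  6  6  6
 T  8  7  6  6  6  6  7  7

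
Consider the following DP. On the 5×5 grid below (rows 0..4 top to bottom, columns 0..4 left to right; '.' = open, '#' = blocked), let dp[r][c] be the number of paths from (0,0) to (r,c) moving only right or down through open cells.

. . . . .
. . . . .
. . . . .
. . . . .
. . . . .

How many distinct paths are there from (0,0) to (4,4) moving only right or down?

r\c   0   1   2   3   4
  0   1   1   1   1   1
  1   1   2   3   4   5
  2   1   3   6  10  15
  3   1   4  10  20  35
  4   1   5  15  35  70

70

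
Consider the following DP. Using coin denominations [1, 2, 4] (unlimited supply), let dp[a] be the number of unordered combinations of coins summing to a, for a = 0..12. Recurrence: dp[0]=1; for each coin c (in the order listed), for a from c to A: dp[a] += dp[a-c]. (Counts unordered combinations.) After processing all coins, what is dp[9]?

after  coin     0     1     2     3     4     5     6     7     8     9    10    11    12
          1     1     1     1     1     1     1     1     1     1     1     1     1     1
          2     1     1     2     2     3     3     4     4     5     5     6     6     7
          4     1     1     2     2     4     4     6     6     9     9    12    12    16

9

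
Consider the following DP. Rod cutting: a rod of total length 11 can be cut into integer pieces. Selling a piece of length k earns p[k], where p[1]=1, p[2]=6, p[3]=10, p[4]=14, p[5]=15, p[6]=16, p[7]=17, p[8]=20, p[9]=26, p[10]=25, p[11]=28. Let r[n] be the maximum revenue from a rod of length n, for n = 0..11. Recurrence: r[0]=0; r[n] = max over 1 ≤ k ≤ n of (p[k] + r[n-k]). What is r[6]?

20

   n    0    1    2    3    4    5    6    7    8    9   10   11
r[n]    0    1    6   10   14   16   20   24   28   30   34   38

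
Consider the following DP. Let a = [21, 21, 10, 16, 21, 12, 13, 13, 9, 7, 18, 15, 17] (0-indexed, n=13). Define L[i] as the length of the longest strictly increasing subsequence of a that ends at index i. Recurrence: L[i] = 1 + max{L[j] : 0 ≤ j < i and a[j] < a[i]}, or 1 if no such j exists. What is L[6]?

   i    0    1    2    3    4    5    6    7    8    9   10   11   12
a[i]   21   21   10   16   21   12   13   13    9    7   18   15   17
L[i]    1    1    1    2    3    2    3    3    1    1    4    4    5

3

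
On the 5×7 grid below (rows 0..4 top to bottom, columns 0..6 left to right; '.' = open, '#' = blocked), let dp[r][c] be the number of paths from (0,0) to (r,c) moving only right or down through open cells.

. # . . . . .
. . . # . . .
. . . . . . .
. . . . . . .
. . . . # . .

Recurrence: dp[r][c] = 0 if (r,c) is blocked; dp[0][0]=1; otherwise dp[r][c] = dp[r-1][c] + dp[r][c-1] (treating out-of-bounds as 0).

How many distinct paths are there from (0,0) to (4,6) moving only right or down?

33

r\c   0   1   2   3   4   5   6
  0   1   0   0   0   0   0   0
  1   1   1   1   0   0   0   0
  2   1   2   3   3   3   3   3
  3   1   3   6   9  12  15  18
  4   1   4  10  19   0  15  33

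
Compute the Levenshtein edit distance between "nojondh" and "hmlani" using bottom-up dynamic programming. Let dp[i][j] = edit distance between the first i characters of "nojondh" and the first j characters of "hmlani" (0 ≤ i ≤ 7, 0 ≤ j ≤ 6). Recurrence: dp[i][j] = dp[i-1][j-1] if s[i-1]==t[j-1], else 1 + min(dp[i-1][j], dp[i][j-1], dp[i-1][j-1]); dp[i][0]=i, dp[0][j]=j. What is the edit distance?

   ''  h  m  l  a  n  i
''  0  1  2  3  4  5  6
 n  1  1  2  3  4  4  5
 o  2  2  2  3  4  5  5
 j  3  3  3  3  4  5  6
 o  4  4  4  4  4  5  6
 n  5  5  5  5  5  4  5
 d  6  6  6  6  6  5  5
 h  7  6  7  7  7  6  6

6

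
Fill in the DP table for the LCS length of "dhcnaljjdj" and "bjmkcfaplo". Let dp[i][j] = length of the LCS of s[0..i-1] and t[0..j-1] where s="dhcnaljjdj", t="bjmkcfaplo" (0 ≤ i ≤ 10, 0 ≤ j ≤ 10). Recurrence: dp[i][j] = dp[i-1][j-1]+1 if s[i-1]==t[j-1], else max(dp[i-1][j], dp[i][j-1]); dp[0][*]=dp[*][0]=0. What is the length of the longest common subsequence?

3

   ''  b  j  m  k  c  f  a  p  l  o
''  0  0  0  0  0  0  0  0  0  0  0
 d  0  0  0  0  0  0  0  0  0  0  0
 h  0  0  0  0  0  0  0  0  0  0  0
 c  0  0  0  0  0  1  1  1  1  1  1
 n  0  0  0  0  0  1  1  1  1  1  1
 a  0  0  0  0  0  1  1  2  2  2  2
 l  0  0  0  0  0  1  1  2  2  3  3
 j  0  0  1  1  1  1  1  2  2  3  3
 j  0  0  1  1  1  1  1  2  2  3  3
 d  0  0  1  1  1  1  1  2  2  3  3
 j  0  0  1  1  1  1  1  2  2  3  3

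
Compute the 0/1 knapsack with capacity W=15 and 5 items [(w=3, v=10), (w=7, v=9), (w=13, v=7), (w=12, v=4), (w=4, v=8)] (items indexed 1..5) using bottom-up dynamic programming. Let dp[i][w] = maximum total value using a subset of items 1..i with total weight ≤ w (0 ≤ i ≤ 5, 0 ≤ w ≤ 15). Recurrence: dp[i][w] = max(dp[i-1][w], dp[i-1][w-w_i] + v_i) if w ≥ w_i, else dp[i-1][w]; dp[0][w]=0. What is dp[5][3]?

10

i\w   0   1   2   3   4   5   6   7   8   9  10  11  12  13  14  15
  0   0   0   0   0   0   0   0   0   0   0   0   0   0   0   0   0
  1   0   0   0  10  10  10  10  10  10  10  10  10  10  10  10  10
  2   0   0   0  10  10  10  10  10  10  10  19  19  19  19  19  19
  3   0   0   0  10  10  10  10  10  10  10  19  19  19  19  19  19
  4   0   0   0  10  10  10  10  10  10  10  19  19  19  19  19  19
  5   0   0   0  10  10  10  10  18  18  18  19  19  19  19  27  27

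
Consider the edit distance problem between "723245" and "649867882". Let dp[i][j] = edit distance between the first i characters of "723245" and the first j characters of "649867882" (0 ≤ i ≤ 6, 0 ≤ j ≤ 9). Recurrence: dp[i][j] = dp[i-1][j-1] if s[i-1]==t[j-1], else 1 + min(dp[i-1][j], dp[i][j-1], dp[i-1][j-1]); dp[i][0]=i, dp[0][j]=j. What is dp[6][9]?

9

   ''  6  4  9  8  6  7  8  8  2
''  0  1  2  3  4  5  6  7  8  9
 7  1  1  2  3  4  5  5  6  7  8
 2  2  2  2  3  4  5  6  6  7  7
 3  3  3  3  3  4  5  6  7  7  8
 2  4  4  4  4  4  5  6  7  8  7
 4  5  5  4  5  5  5  6  7  8  8
 5  6  6  5  5  6  6  6  7  8  9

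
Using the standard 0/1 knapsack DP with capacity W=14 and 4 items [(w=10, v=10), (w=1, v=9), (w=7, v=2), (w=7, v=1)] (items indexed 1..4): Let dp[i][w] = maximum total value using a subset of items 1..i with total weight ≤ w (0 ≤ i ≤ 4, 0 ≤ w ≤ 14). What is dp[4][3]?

i\w   0   1   2   3   4   5   6   7   8   9  10  11  12  13  14
  0   0   0   0   0   0   0   0   0   0   0   0   0   0   0   0
  1   0   0   0   0   0   0   0   0   0   0  10  10  10  10  10
  2   0   9   9   9   9   9   9   9   9   9  10  19  19  19  19
  3   0   9   9   9   9   9   9   9  11  11  11  19  19  19  19
  4   0   9   9   9   9   9   9   9  11  11  11  19  19  19  19

9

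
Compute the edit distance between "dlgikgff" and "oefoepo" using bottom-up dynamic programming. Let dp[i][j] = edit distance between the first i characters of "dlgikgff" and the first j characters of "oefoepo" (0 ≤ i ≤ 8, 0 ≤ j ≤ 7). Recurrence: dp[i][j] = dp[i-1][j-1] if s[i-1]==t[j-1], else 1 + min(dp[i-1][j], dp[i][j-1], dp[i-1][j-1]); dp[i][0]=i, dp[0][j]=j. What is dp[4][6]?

6

   ''  o  e  f  o  e  p  o
''  0  1  2  3  4  5  6  7
 d  1  1  2  3  4  5  6  7
 l  2  2  2  3  4  5  6  7
 g  3  3  3  3  4  5  6  7
 i  4  4  4  4  4  5  6  7
 k  5  5  5  5  5  5  6  7
 g  6  6  6  6  6  6  6  7
 f  7  7  7  6  7  7  7  7
 f  8  8  8  7  7  8  8  8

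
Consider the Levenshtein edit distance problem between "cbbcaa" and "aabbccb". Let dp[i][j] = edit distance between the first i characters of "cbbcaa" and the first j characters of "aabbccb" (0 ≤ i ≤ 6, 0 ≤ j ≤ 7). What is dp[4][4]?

3

   ''  a  a  b  b  c  c  b
''  0  1  2  3  4  5  6  7
 c  1  1  2  3  4  4  5  6
 b  2  2  2  2  3  4  5  5
 b  3  3  3  2  2  3  4  5
 c  4  4  4  3  3  2  3  4
 a  5  4  4  4  4  3  3  4
 a  6  5  4  5  5  4  4  4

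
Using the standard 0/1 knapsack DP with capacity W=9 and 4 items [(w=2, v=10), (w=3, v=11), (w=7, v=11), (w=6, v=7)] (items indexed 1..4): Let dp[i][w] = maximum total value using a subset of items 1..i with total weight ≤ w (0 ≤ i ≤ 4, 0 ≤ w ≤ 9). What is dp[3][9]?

21

i\w   0   1   2   3   4   5   6   7   8   9
  0   0   0   0   0   0   0   0   0   0   0
  1   0   0  10  10  10  10  10  10  10  10
  2   0   0  10  11  11  21  21  21  21  21
  3   0   0  10  11  11  21  21  21  21  21
  4   0   0  10  11  11  21  21  21  21  21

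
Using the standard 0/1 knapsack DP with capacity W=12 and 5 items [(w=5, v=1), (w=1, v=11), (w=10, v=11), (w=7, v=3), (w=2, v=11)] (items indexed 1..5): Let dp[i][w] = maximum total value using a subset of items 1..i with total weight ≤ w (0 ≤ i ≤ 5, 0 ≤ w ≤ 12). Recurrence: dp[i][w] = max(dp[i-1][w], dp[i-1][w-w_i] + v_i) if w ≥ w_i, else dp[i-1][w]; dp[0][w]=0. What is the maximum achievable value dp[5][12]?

25

i\w   0   1   2   3   4   5   6   7   8   9  10  11  12
  0   0   0   0   0   0   0   0   0   0   0   0   0   0
  1   0   0   0   0   0   1   1   1   1   1   1   1   1
  2   0  11  11  11  11  11  12  12  12  12  12  12  12
  3   0  11  11  11  11  11  12  12  12  12  12  22  22
  4   0  11  11  11  11  11  12  12  14  14  14  22  22
  5   0  11  11  22  22  22  22  22  23  23  25  25  25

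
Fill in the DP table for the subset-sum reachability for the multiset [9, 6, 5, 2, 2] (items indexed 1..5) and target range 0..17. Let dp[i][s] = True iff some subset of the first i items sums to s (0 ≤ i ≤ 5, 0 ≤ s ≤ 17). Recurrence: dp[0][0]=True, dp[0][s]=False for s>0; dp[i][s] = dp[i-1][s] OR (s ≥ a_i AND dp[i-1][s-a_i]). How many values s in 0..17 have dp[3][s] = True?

i\s   0   1   2   3   4   5   6   7   8   9  10  11  12  13  14  15  16  17
  0   T   F   F   F   F   F   F   F   F   F   F   F   F   F   F   F   F   F
  1   T   F   F   F   F   F   F   F   F   T   F   F   F   F   F   F   F   F
  2   T   F   F   F   F   F   T   F   F   T   F   F   F   F   F   T   F   F
  3   T   F   F   F   F   T   T   F   F   T   F   T   F   F   T   T   F   F
  4   T   F   T   F   F   T   T   T   T   T   F   T   F   T   T   T   T   T
  5   T   F   T   F   T   T   T   T   T   T   T   T   F   T   T   T   T   T

7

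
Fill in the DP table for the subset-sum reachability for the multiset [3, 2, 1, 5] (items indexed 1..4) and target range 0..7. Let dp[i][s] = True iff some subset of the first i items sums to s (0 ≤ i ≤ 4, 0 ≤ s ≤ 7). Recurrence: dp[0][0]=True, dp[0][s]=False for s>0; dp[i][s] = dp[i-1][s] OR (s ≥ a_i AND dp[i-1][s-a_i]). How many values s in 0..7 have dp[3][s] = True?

7

i\s   0   1   2   3   4   5   6   7
  0   T   F   F   F   F   F   F   F
  1   T   F   F   T   F   F   F   F
  2   T   F   T   T   F   T   F   F
  3   T   T   T   T   T   T   T   F
  4   T   T   T   T   T   T   T   T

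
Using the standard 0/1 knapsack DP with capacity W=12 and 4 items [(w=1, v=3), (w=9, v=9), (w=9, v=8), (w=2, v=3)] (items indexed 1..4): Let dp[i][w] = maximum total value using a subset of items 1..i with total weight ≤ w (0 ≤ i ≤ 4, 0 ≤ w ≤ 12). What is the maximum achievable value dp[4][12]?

i\w   0   1   2   3   4   5   6   7   8   9  10  11  12
  0   0   0   0   0   0   0   0   0   0   0   0   0   0
  1   0   3   3   3   3   3   3   3   3   3   3   3   3
  2   0   3   3   3   3   3   3   3   3   9  12  12  12
  3   0   3   3   3   3   3   3   3   3   9  12  12  12
  4   0   3   3   6   6   6   6   6   6   9  12  12  15

15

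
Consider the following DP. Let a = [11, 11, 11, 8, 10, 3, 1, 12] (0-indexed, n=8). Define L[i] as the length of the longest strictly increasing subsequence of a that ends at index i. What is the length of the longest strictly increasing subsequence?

   i    0    1    2    3    4    5    6    7
a[i]   11   11   11    8   10    3    1   12
L[i]    1    1    1    1    2    1    1    3

3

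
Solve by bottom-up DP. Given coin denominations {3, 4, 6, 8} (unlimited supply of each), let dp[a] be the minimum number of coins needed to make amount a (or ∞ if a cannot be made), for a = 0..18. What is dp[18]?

 a  0  1  2  3  4  5  6  7  8  9 10 11 12 13 14 15 16 17 18
dp  0  -  -  1  1  -  1  2  1  2  2  2  2  3  2  3  2  3  3
(- denotes ∞ / unreachable)

3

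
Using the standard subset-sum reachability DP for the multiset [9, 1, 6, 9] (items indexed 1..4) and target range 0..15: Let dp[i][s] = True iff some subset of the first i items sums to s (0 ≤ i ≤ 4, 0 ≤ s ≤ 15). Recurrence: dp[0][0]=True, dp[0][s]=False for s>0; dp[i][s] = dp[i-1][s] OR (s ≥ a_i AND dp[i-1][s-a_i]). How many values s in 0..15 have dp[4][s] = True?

i\s   0   1   2   3   4   5   6   7   8   9  10  11  12  13  14  15
  0   T   F   F   F   F   F   F   F   F   F   F   F   F   F   F   F
  1   T   F   F   F   F   F   F   F   F   T   F   F   F   F   F   F
  2   T   T   F   F   F   F   F   F   F   T   T   F   F   F   F   F
  3   T   T   F   F   F   F   T   T   F   T   T   F   F   F   F   T
  4   T   T   F   F   F   F   T   T   F   T   T   F   F   F   F   T

7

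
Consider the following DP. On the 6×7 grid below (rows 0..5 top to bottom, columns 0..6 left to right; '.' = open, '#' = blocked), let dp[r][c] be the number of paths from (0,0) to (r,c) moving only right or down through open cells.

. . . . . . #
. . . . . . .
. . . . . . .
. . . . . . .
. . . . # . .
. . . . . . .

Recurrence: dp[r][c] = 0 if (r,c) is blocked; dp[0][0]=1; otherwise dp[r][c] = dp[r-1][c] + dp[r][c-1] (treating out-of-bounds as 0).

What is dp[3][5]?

56

r\c   0   1   2   3   4   5   6
  0   1   1   1   1   1   1   0
  1   1   2   3   4   5   6   6
  2   1   3   6  10  15  21  27
  3   1   4  10  20  35  56  83
  4   1   5  15  35   0  56 139
  5   1   6  21  56  56 112 251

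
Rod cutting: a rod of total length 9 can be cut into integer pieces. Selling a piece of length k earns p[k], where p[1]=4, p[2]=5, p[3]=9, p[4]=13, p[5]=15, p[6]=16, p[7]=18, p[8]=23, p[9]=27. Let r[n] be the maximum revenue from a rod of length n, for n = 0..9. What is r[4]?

   n    0    1    2    3    4    5    6    7    8    9
r[n]    0    4    8   12   16   20   24   28   32   36

16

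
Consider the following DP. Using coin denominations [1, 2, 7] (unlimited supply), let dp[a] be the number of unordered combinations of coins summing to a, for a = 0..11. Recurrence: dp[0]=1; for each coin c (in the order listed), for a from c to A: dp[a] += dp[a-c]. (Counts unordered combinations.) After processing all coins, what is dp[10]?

8

after  coin     0     1     2     3     4     5     6     7     8     9    10    11
          1     1     1     1     1     1     1     1     1     1     1     1     1
          2     1     1     2     2     3     3     4     4     5     5     6     6
          7     1     1     2     2     3     3     4     5     6     7     8     9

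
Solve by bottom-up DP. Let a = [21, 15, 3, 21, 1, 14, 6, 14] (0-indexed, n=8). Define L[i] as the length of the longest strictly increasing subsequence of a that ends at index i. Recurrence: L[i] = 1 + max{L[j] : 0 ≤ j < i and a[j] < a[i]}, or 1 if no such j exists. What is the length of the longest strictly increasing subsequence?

3

   i    0    1    2    3    4    5    6    7
a[i]   21   15    3   21    1   14    6   14
L[i]    1    1    1    2    1    2    2    3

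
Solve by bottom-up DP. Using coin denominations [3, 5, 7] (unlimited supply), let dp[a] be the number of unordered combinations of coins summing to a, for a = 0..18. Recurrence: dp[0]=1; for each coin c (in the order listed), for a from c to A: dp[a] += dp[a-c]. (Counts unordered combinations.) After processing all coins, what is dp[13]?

2

after  coin     0     1     2     3     4     5     6     7     8     9    10    11    12    13    14    15    16    17    18
          3     1     0     0     1     0     0     1     0     0     1     0     0     1     0     0     1     0     0     1
          5     1     0     0     1     0     1     1     0     1     1     1     1     1     1     1     2     1     1     2
          7     1     0     0     1     0     1     1     1     1     1     2     1     2     2     2     3     2     3     3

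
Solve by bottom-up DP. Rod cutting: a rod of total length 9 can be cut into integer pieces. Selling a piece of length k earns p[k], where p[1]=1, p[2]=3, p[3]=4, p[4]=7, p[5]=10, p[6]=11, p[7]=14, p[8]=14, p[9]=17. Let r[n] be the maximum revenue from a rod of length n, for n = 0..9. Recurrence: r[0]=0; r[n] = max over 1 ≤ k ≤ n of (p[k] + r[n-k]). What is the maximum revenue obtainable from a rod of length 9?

   n    0    1    2    3    4    5    6    7    8    9
r[n]    0    1    3    4    7   10   11   14   15   17

17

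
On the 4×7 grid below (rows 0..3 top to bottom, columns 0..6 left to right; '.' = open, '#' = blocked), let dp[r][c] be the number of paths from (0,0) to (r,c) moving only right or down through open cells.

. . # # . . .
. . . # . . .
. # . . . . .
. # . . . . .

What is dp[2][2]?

2

r\c   0   1   2   3   4   5   6
  0   1   1   0   0   0   0   0
  1   1   2   2   0   0   0   0
  2   1   0   2   2   2   2   2
  3   1   0   2   4   6   8  10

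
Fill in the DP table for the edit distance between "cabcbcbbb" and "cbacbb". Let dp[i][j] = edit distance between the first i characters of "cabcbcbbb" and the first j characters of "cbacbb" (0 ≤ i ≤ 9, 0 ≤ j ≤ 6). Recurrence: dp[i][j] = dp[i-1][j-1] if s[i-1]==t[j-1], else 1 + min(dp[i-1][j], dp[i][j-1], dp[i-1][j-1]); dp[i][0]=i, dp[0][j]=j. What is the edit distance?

   ''  c  b  a  c  b  b
''  0  1  2  3  4  5  6
 c  1  0  1  2  3  4  5
 a  2  1  1  1  2  3  4
 b  3  2  1  2  2  2  3
 c  4  3  2  2  2  3  3
 b  5  4  3  3  3  2  3
 c  6  5  4  4  3  3  3
 b  7  6  5  5  4  3  3
 b  8  7  6  6  5  4  3
 b  9  8  7  7  6  5  4

4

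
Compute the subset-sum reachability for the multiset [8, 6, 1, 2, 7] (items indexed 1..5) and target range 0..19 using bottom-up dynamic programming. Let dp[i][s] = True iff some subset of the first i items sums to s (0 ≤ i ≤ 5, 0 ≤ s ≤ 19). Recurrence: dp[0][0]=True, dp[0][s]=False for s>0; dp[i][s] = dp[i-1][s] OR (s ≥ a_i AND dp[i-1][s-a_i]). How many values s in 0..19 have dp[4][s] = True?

14

i\s   0   1   2   3   4   5   6   7   8   9  10  11  12  13  14  15  16  17  18  19
  0   T   F   F   F   F   F   F   F   F   F   F   F   F   F   F   F   F   F   F   F
  1   T   F   F   F   F   F   F   F   T   F   F   F   F   F   F   F   F   F   F   F
  2   T   F   F   F   F   F   T   F   T   F   F   F   F   F   T   F   F   F   F   F
  3   T   T   F   F   F   F   T   T   T   T   F   F   F   F   T   T   F   F   F   F
  4   T   T   T   T   F   F   T   T   T   T   T   T   F   F   T   T   T   T   F   F
  5   T   T   T   T   F   F   T   T   T   T   T   T   F   T   T   T   T   T   T   F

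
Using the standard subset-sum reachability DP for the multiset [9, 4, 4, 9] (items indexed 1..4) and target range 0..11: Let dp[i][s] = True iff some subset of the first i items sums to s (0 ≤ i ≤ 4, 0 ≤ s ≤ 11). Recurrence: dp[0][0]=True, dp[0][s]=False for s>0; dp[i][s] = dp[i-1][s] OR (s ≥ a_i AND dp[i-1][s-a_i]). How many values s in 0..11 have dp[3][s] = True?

i\s   0   1   2   3   4   5   6   7   8   9  10  11
  0   T   F   F   F   F   F   F   F   F   F   F   F
  1   T   F   F   F   F   F   F   F   F   T   F   F
  2   T   F   F   F   T   F   F   F   F   T   F   F
  3   T   F   F   F   T   F   F   F   T   T   F   F
  4   T   F   F   F   T   F   F   F   T   T   F   F

4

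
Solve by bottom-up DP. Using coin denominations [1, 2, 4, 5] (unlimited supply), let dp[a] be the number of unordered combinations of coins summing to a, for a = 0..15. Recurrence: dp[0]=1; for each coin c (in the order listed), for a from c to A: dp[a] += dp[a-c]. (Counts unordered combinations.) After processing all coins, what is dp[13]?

27

after  coin     0     1     2     3     4     5     6     7     8     9    10    11    12    13    14    15
          1     1     1     1     1     1     1     1     1     1     1     1     1     1     1     1     1
          2     1     1     2     2     3     3     4     4     5     5     6     6     7     7     8     8
          4     1     1     2     2     4     4     6     6     9     9    12    12    16    16    20    20
          5     1     1     2     2     4     5     7     8    11    13    17    19    24    27    33    37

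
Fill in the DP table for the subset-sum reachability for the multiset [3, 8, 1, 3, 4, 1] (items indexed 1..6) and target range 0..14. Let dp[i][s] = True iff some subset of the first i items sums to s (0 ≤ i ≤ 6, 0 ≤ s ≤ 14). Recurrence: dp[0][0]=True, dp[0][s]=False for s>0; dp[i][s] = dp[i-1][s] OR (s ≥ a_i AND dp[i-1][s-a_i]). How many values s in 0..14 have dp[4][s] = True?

11

i\s   0   1   2   3   4   5   6   7   8   9  10  11  12  13  14
  0   T   F   F   F   F   F   F   F   F   F   F   F   F   F   F
  1   T   F   F   T   F   F   F   F   F   F   F   F   F   F   F
  2   T   F   F   T   F   F   F   F   T   F   F   T   F   F   F
  3   T   T   F   T   T   F   F   F   T   T   F   T   T   F   F
  4   T   T   F   T   T   F   T   T   T   T   F   T   T   F   T
  5   T   T   F   T   T   T   T   T   T   T   T   T   T   T   T
  6   T   T   T   T   T   T   T   T   T   T   T   T   T   T   T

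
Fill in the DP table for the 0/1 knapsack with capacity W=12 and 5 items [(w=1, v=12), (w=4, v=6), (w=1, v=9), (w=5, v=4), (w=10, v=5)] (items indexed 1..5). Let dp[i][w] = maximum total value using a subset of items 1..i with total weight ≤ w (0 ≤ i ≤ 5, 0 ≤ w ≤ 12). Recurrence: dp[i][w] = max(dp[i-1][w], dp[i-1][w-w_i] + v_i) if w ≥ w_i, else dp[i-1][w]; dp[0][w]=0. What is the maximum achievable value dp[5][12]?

i\w   0   1   2   3   4   5   6   7   8   9  10  11  12
  0   0   0   0   0   0   0   0   0   0   0   0   0   0
  1   0  12  12  12  12  12  12  12  12  12  12  12  12
  2   0  12  12  12  12  18  18  18  18  18  18  18  18
  3   0  12  21  21  21  21  27  27  27  27  27  27  27
  4   0  12  21  21  21  21  27  27  27  27  27  31  31
  5   0  12  21  21  21  21  27  27  27  27  27  31  31

31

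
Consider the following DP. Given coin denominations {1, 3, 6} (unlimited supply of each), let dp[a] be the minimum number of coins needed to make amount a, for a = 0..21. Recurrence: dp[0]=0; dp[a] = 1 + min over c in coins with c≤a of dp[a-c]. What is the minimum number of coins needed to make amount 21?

 a  0  1  2  3  4  5  6  7  8  9 10 11 12 13 14 15 16 17 18 19 20 21
dp  0  1  2  1  2  3  1  2  3  2  3  4  2  3  4  3  4  5  3  4  5  4

4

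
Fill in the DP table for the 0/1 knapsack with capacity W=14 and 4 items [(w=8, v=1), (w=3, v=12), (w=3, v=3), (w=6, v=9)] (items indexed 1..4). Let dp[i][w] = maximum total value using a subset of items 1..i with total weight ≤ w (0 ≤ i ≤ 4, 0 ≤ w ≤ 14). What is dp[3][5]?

12

i\w   0   1   2   3   4   5   6   7   8   9  10  11  12  13  14
  0   0   0   0   0   0   0   0   0   0   0   0   0   0   0   0
  1   0   0   0   0   0   0   0   0   1   1   1   1   1   1   1
  2   0   0   0  12  12  12  12  12  12  12  12  13  13  13  13
  3   0   0   0  12  12  12  15  15  15  15  15  15  15  15  16
  4   0   0   0  12  12  12  15  15  15  21  21  21  24  24  24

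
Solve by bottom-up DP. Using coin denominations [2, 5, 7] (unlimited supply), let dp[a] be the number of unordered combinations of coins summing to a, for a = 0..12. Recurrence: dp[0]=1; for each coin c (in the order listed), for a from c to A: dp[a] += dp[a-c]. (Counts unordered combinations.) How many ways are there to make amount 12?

3

after  coin     0     1     2     3     4     5     6     7     8     9    10    11    12
          2     1     0     1     0     1     0     1     0     1     0     1     0     1
          5     1     0     1     0     1     1     1     1     1     1     2     1     2
          7     1     0     1     0     1     1     1     2     1     2     2     2     3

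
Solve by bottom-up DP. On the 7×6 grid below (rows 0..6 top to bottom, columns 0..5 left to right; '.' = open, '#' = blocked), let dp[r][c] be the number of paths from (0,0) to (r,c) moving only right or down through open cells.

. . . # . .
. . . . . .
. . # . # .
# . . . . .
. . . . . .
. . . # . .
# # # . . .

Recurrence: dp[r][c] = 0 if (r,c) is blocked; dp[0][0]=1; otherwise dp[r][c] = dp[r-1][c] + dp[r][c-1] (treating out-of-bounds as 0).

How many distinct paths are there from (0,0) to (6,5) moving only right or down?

63

r\c   0   1   2   3   4   5
  0   1   1   1   0   0   0
  1   1   2   3   3   3   3
  2   1   3   0   3   0   3
  3   0   3   3   6   6   9
  4   0   3   6  12  18  27
  5   0   3   9   0  18  45
  6   0   0   0   0  18  63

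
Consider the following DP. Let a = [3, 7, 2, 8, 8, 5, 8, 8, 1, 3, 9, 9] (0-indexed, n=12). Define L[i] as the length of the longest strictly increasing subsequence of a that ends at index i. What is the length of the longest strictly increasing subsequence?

4

   i    0    1    2    3    4    5    6    7    8    9   10   11
a[i]    3    7    2    8    8    5    8    8    1    3    9    9
L[i]    1    2    1    3    3    2    3    3    1    2    4    4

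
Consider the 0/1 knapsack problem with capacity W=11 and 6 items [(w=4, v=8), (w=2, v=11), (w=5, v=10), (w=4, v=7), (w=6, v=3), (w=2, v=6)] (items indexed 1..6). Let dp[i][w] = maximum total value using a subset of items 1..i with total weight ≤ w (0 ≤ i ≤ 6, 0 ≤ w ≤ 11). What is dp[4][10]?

i\w   0   1   2   3   4   5   6   7   8   9  10  11
  0   0   0   0   0   0   0   0   0   0   0   0   0
  1   0   0   0   0   8   8   8   8   8   8   8   8
  2   0   0  11  11  11  11  19  19  19  19  19  19
  3   0   0  11  11  11  11  19  21  21  21  21  29
  4   0   0  11  11  11  11  19  21  21  21  26  29
  5   0   0  11  11  11  11  19  21  21  21  26  29
  6   0   0  11  11  17  17  19  21  25  27  27  29

26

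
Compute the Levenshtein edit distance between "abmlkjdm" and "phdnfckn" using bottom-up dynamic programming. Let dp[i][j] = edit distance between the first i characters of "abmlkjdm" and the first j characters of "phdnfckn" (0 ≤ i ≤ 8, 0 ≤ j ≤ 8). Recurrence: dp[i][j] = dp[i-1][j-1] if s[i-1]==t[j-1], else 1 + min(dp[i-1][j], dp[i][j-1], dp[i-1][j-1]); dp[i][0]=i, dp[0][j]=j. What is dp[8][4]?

   ''  p  h  d  n  f  c  k  n
''  0  1  2  3  4  5  6  7  8
 a  1  1  2  3  4  5  6  7  8
 b  2  2  2  3  4  5  6  7  8
 m  3  3  3  3  4  5  6  7  8
 l  4  4  4  4  4  5  6  7  8
 k  5  5  5  5  5  5  6  6  7
 j  6  6  6  6  6  6  6  7  7
 d  7  7  7  6  7  7  7  7  8
 m  8  8  8  7  7  8  8  8  8

7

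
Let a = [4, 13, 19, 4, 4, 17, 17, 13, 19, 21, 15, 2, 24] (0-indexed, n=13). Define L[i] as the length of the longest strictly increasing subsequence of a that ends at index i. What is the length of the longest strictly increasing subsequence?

   i    0    1    2    3    4    5    6    7    8    9   10   11   12
a[i]    4   13   19    4    4   17   17   13   19   21   15    2   24
L[i]    1    2    3    1    1    3    3    2    4    5    3    1    6

6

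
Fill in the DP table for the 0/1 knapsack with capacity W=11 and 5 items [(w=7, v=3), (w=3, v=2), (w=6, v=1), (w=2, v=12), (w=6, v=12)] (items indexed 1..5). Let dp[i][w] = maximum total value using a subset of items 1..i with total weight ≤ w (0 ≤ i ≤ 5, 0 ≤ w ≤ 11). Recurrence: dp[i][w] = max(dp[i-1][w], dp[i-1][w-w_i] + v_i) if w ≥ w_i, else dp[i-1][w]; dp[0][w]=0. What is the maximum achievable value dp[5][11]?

26

i\w   0   1   2   3   4   5   6   7   8   9  10  11
  0   0   0   0   0   0   0   0   0   0   0   0   0
  1   0   0   0   0   0   0   0   3   3   3   3   3
  2   0   0   0   2   2   2   2   3   3   3   5   5
  3   0   0   0   2   2   2   2   3   3   3   5   5
  4   0   0  12  12  12  14  14  14  14  15  15  15
  5   0   0  12  12  12  14  14  14  24  24  24  26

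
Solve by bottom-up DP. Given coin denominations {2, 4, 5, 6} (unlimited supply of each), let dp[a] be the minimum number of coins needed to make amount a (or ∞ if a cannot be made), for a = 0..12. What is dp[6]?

1

 a  0  1  2  3  4  5  6  7  8  9 10 11 12
dp  0  -  1  -  1  1  1  2  2  2  2  2  2
(- denotes ∞ / unreachable)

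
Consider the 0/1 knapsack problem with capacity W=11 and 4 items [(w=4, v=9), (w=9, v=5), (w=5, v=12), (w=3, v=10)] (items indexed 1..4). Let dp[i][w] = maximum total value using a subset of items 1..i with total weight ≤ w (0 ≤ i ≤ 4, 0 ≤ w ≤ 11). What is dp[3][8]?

i\w   0   1   2   3   4   5   6   7   8   9  10  11
  0   0   0   0   0   0   0   0   0   0   0   0   0
  1   0   0   0   0   9   9   9   9   9   9   9   9
  2   0   0   0   0   9   9   9   9   9   9   9   9
  3   0   0   0   0   9  12  12  12  12  21  21  21
  4   0   0   0  10  10  12  12  19  22  22  22  22

12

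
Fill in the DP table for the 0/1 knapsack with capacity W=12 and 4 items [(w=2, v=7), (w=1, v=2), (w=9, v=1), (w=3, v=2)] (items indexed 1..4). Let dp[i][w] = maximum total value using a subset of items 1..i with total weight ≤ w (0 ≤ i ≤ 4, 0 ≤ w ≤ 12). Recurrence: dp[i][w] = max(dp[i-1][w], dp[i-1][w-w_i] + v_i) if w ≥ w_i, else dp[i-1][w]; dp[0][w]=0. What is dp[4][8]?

11

i\w   0   1   2   3   4   5   6   7   8   9  10  11  12
  0   0   0   0   0   0   0   0   0   0   0   0   0   0
  1   0   0   7   7   7   7   7   7   7   7   7   7   7
  2   0   2   7   9   9   9   9   9   9   9   9   9   9
  3   0   2   7   9   9   9   9   9   9   9   9   9  10
  4   0   2   7   9   9   9  11  11  11  11  11  11  11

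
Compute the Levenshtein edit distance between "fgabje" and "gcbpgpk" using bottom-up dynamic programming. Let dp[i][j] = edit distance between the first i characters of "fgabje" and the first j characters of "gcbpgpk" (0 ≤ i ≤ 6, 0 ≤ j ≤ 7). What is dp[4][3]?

2

   ''  g  c  b  p  g  p  k
''  0  1  2  3  4  5  6  7
 f  1  1  2  3  4  5  6  7
 g  2  1  2  3  4  4  5  6
 a  3  2  2  3  4  5  5  6
 b  4  3  3  2  3  4  5  6
 j  5  4  4  3  3  4  5  6
 e  6  5  5  4  4  4  5  6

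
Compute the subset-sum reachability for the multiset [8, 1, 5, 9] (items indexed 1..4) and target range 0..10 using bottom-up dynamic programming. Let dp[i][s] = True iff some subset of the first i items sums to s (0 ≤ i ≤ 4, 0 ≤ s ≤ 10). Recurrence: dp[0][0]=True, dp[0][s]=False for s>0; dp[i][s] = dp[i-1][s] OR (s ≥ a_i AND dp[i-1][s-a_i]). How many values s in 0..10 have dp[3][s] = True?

i\s   0   1   2   3   4   5   6   7   8   9  10
  0   T   F   F   F   F   F   F   F   F   F   F
  1   T   F   F   F   F   F   F   F   T   F   F
  2   T   T   F   F   F   F   F   F   T   T   F
  3   T   T   F   F   F   T   T   F   T   T   F
  4   T   T   F   F   F   T   T   F   T   T   T

6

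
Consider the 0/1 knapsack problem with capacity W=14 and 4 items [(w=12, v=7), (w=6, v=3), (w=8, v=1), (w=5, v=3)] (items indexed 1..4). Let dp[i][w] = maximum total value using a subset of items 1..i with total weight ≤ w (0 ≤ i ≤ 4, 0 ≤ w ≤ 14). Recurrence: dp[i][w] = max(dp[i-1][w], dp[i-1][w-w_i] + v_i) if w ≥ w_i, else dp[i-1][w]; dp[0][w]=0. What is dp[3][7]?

3

i\w   0   1   2   3   4   5   6   7   8   9  10  11  12  13  14
  0   0   0   0   0   0   0   0   0   0   0   0   0   0   0   0
  1   0   0   0   0   0   0   0   0   0   0   0   0   7   7   7
  2   0   0   0   0   0   0   3   3   3   3   3   3   7   7   7
  3   0   0   0   0   0   0   3   3   3   3   3   3   7   7   7
  4   0   0   0   0   0   3   3   3   3   3   3   6   7   7   7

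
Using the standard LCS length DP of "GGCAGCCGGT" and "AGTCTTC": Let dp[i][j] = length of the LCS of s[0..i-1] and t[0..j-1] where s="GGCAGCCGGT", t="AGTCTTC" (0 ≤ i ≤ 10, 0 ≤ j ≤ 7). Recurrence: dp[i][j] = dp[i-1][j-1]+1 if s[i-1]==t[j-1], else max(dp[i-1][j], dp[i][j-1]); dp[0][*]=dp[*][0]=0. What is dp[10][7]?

4

   ''  A  G  T  C  T  T  C
''  0  0  0  0  0  0  0  0
 G  0  0  1  1  1  1  1  1
 G  0  0  1  1  1  1  1  1
 C  0  0  1  1  2  2  2  2
 A  0  1  1  1  2  2  2  2
 G  0  1  2  2  2  2  2  2
 C  0  1  2  2  3  3  3  3
 C  0  1  2  2  3  3  3  4
 G  0  1  2  2  3  3  3  4
 G  0  1  2  2  3  3  3  4
 T  0  1  2  3  3  4  4  4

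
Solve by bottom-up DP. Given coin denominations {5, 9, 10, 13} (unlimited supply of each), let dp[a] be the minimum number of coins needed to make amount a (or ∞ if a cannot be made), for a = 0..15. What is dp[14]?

 a  0  1  2  3  4  5  6  7  8  9 10 11 12 13 14 15
dp  0  -  -  -  -  1  -  -  -  1  1  -  -  1  2  2
(- denotes ∞ / unreachable)

2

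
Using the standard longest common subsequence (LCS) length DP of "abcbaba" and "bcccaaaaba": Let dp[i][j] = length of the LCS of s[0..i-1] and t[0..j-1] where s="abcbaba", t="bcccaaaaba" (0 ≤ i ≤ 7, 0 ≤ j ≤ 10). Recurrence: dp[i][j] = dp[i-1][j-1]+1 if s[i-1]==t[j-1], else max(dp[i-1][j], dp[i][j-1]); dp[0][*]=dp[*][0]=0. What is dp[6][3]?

   ''  b  c  c  c  a  a  a  a  b  a
''  0  0  0  0  0  0  0  0  0  0  0
 a  0  0  0  0  0  1  1  1  1  1  1
 b  0  1  1  1  1  1  1  1  1  2  2
 c  0  1  2  2  2  2  2  2  2  2  2
 b  0  1  2  2  2  2  2  2  2  3  3
 a  0  1  2  2  2  3  3  3  3  3  4
 b  0  1  2  2  2  3  3  3  3  4  4
 a  0  1  2  2  2  3  4  4  4  4  5

2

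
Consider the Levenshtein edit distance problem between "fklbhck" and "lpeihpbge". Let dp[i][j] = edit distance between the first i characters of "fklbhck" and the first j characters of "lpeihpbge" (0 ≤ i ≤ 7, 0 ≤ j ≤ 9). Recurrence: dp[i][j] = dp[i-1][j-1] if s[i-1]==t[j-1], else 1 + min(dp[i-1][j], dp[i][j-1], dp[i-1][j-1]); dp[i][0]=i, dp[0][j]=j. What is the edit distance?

8

   ''  l  p  e  i  h  p  b  g  e
''  0  1  2  3  4  5  6  7  8  9
 f  1  1  2  3  4  5  6  7  8  9
 k  2  2  2  3  4  5  6  7  8  9
 l  3  2  3  3  4  5  6  7  8  9
 b  4  3  3  4  4  5  6  6  7  8
 h  5  4  4  4  5  4  5  6  7  8
 c  6  5  5  5  5  5  5  6  7  8
 k  7  6  6  6  6  6  6  6  7  8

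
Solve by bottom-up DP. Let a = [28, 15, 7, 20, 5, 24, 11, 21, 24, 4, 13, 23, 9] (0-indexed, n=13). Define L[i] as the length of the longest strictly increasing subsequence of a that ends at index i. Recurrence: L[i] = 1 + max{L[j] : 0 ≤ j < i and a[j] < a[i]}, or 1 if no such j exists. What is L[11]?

   i    0    1    2    3    4    5    6    7    8    9   10   11   12
a[i]   28   15    7   20    5   24   11   21   24    4   13   23    9
L[i]    1    1    1    2    1    3    2    3    4    1    3    4    2

4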